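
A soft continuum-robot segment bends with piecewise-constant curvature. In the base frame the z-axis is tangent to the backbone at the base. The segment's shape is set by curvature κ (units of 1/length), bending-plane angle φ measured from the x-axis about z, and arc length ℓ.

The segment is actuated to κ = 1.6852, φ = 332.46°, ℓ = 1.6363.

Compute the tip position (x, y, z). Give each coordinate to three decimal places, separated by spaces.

θ = κ·ℓ = 1.6852 × 1.6363 = 2.75749 rad
ρ = (1 − cos θ)/κ = (1 − -0.92714)/1.6852 = 1.14357
z = sin θ / κ = 0.37472/1.6852 = 0.22236
x = ρ cos φ = 1.14357 × cos(332.46°) = 1.01399
y = ρ sin φ = 1.14357 × sin(332.46°) = -0.52875

1.014 -0.529 0.222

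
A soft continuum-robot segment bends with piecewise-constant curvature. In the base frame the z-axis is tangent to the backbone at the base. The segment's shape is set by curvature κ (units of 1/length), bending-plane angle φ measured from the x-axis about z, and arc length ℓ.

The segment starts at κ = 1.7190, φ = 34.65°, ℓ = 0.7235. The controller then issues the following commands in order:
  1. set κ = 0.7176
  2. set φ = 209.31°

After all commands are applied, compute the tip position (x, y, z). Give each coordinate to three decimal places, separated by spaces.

initial: κ=1.7190, φ=34.65°, ℓ=0.7235
cmd 1: set κ=0.7176 → (κ,φ,ℓ)=(0.7176,34.65°,0.7235) → tip=(0.1511,0.1044,0.6914)
cmd 2: set φ=209.31° → (κ,φ,ℓ)=(0.7176,209.31°,0.7235) → tip=(-0.1601,-0.0899,0.6914)

-0.160 -0.090 0.691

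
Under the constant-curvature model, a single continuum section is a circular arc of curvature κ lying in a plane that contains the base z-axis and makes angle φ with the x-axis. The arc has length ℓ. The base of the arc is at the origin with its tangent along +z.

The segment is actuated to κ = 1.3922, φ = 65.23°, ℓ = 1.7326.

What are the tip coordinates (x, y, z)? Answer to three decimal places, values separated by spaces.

θ = κ·ℓ = 1.3922 × 1.7326 = 2.41213 rad
ρ = (1 − cos θ)/κ = (1 − -0.74553)/1.3922 = 1.25379
z = sin θ / κ = 0.66647/1.3922 = 0.47872
x = ρ cos φ = 1.25379 × cos(65.23°) = 0.52531
y = ρ sin φ = 1.25379 × sin(65.23°) = 1.13844

0.525 1.138 0.479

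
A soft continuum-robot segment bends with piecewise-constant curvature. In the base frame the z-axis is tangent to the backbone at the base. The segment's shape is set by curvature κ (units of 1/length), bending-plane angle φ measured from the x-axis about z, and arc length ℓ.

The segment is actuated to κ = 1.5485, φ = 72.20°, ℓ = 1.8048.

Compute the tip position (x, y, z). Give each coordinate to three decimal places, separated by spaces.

θ = κ·ℓ = 1.5485 × 1.8048 = 2.79473 rad
ρ = (1 − cos θ)/κ = (1 − -0.94044)/1.5485 = 1.25311
z = sin θ / κ = 0.33995/1.5485 = 0.21953
x = ρ cos φ = 1.25311 × cos(72.20°) = 0.38307
y = ρ sin φ = 1.25311 × sin(72.20°) = 1.19313

0.383 1.193 0.220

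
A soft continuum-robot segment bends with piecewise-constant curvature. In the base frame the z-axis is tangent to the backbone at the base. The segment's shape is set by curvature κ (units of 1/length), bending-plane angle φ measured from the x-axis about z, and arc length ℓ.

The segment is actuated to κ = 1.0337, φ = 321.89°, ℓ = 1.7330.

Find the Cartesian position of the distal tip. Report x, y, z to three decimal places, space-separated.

θ = κ·ℓ = 1.0337 × 1.7330 = 1.79140 rad
ρ = (1 − cos θ)/κ = (1 − -0.21882)/1.0337 = 1.17909
z = sin θ / κ = 0.97577/1.0337 = 0.94395
x = ρ cos φ = 1.17909 × cos(321.89°) = 0.92774
y = ρ sin φ = 1.17909 × sin(321.89°) = -0.72770

0.928 -0.728 0.944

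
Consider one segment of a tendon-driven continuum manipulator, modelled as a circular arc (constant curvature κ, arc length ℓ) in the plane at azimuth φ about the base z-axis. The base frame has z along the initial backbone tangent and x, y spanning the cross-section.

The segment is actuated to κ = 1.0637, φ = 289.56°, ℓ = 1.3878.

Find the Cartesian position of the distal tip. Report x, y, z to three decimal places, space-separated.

θ = κ·ℓ = 1.0637 × 1.3878 = 1.47620 rad
ρ = (1 − cos θ)/κ = (1 − 0.09445)/1.0637 = 0.85132
z = sin θ / κ = 0.99553/1.0637 = 0.93591
x = ρ cos φ = 0.85132 × cos(289.56°) = 0.28502
y = ρ sin φ = 0.85132 × sin(289.56°) = -0.80219

0.285 -0.802 0.936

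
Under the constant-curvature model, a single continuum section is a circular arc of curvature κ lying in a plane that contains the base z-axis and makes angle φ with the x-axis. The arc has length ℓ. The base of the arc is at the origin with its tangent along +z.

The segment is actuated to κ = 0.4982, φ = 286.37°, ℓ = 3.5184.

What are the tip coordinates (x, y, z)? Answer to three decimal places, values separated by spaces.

0.668 -2.275 1.974

θ = κ·ℓ = 0.4982 × 3.5184 = 1.75287 rad
ρ = (1 − cos θ)/κ = (1 − -0.18107)/0.4982 = 2.37067
z = sin θ / κ = 0.98347/0.4982 = 1.97405
x = ρ cos φ = 2.37067 × cos(286.37°) = 0.66815
y = ρ sin φ = 2.37067 × sin(286.37°) = -2.27456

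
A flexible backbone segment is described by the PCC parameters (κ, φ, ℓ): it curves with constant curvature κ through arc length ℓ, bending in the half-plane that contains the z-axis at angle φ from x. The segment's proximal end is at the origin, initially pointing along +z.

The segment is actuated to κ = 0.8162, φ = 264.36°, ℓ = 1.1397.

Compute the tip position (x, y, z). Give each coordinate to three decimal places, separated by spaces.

θ = κ·ℓ = 0.8162 × 1.1397 = 0.93022 rad
ρ = (1 − cos θ)/κ = (1 − 0.59766)/0.8162 = 0.49295
z = sin θ / κ = 0.80175/0.8162 = 0.98230
x = ρ cos φ = 0.49295 × cos(264.36°) = -0.04845
y = ρ sin φ = 0.49295 × sin(264.36°) = -0.49056

-0.048 -0.491 0.982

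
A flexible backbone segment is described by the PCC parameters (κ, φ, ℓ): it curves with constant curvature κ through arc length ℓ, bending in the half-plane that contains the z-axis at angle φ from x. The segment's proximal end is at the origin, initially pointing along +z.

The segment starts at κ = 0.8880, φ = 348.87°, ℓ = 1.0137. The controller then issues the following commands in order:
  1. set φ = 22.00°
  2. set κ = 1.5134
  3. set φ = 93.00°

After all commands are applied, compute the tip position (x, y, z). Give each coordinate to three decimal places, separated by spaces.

-0.033 0.636 0.660

initial: κ=0.8880, φ=348.87°, ℓ=1.0137
cmd 1: set φ=22.00° → (κ,φ,ℓ)=(0.8880,22.00°,1.0137) → tip=(0.3952,0.1597,0.8822)
cmd 2: set κ=1.5134 → (κ,φ,ℓ)=(1.5134,22.00°,1.0137) → tip=(0.5902,0.2385,0.6603)
cmd 3: set φ=93.00° → (κ,φ,ℓ)=(1.5134,93.00°,1.0137) → tip=(-0.0333,0.6357,0.6603)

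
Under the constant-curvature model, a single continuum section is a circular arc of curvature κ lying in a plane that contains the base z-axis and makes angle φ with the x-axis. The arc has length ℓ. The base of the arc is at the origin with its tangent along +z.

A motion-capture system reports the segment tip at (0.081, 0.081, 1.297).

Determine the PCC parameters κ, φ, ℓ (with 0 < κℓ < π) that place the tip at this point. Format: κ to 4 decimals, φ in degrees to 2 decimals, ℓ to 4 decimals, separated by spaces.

ρ = √(x²+y²) = √(0.081² + 0.081²) = 0.11455
φ = atan2(y, x) mod 360° = atan2(0.081, 0.081) = 45.0000°
|p|² = ρ² + z² = 0.11455² + 1.297² = 1.69533
κ = 2ρ / |p|² = 2×0.11455 / 1.69533 = 0.13514
θ = 2·atan2(ρ, z) = 2·atan2(0.11455, 1.297) = 0.17618 rad
ℓ = θ/κ = 0.17618/0.13514 = 1.30373

0.1351 45.00 1.3037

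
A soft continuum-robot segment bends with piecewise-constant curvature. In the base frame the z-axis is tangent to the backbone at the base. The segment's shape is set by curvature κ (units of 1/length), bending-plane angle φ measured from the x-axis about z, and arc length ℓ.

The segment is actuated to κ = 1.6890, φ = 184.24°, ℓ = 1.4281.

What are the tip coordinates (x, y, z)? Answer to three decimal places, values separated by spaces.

θ = κ·ℓ = 1.6890 × 1.4281 = 2.41206 rad
ρ = (1 − cos θ)/κ = (1 − -0.74549)/1.6890 = 1.03344
z = sin θ / κ = 0.66652/1.6890 = 0.39462
x = ρ cos φ = 1.03344 × cos(184.24°) = -1.03062
y = ρ sin φ = 1.03344 × sin(184.24°) = -0.07641

-1.031 -0.076 0.395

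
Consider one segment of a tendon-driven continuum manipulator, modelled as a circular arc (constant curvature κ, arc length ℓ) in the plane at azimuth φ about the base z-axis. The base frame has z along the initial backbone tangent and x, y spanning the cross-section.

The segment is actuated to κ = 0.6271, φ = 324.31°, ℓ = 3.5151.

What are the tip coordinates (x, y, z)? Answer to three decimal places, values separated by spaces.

2.062 -1.481 1.285

θ = κ·ℓ = 0.6271 × 3.5151 = 2.20432 rad
ρ = (1 − cos θ)/κ = (1 − -0.59199)/0.6271 = 2.53865
z = sin θ / κ = 0.80595/0.6271 = 1.28520
x = ρ cos φ = 2.53865 × cos(324.31°) = 2.06185
y = ρ sin φ = 2.53865 × sin(324.31°) = -1.48105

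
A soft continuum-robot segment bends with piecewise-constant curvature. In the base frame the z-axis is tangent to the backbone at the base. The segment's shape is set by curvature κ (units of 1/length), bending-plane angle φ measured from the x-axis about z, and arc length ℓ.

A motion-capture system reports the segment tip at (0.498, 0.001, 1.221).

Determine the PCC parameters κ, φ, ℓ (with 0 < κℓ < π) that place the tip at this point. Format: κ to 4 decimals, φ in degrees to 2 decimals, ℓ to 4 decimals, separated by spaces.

ρ = √(x²+y²) = √(0.498² + 0.001²) = 0.49800
φ = atan2(y, x) mod 360° = atan2(0.001, 0.498) = 0.1151°
|p|² = ρ² + z² = 0.49800² + 1.221² = 1.73885
κ = 2ρ / |p|² = 2×0.49800 / 1.73885 = 0.57279
θ = 2·atan2(ρ, z) = 2·atan2(0.49800, 1.221) = 0.77453 rad
ℓ = θ/κ = 0.77453/0.57279 = 1.35220

0.5728 0.12 1.3522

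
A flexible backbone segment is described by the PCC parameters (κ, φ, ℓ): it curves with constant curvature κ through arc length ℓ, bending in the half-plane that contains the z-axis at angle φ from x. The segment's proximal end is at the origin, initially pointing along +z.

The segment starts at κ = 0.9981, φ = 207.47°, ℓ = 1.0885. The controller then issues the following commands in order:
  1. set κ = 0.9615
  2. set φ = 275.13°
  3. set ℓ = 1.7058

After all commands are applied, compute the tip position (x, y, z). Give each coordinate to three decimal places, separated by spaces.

0.099 -1.108 1.038

initial: κ=0.9981, φ=207.47°, ℓ=1.0885
cmd 1: set κ=0.9615 → (κ,φ,ℓ)=(0.9615,207.47°,1.0885) → tip=(-0.4609,-0.2396,0.9004)
cmd 2: set φ=275.13° → (κ,φ,ℓ)=(0.9615,275.13°,1.0885) → tip=(0.0464,-0.5174,0.9004)
cmd 3: set ℓ=1.7058 → (κ,φ,ℓ)=(0.9615,275.13°,1.7058) → tip=(0.0994,-1.1076,1.0375)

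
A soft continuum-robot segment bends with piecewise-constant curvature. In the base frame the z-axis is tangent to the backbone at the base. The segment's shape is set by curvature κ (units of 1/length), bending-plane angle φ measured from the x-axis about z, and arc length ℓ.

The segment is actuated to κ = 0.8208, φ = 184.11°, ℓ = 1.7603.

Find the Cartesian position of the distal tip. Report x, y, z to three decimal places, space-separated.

-1.063 -0.076 1.209

θ = κ·ℓ = 0.8208 × 1.7603 = 1.44485 rad
ρ = (1 − cos θ)/κ = (1 − 0.12561)/0.8208 = 1.06529
z = sin θ / κ = 0.99208/0.8208 = 1.20867
x = ρ cos φ = 1.06529 × cos(184.11°) = -1.06255
y = ρ sin φ = 1.06529 × sin(184.11°) = -0.07635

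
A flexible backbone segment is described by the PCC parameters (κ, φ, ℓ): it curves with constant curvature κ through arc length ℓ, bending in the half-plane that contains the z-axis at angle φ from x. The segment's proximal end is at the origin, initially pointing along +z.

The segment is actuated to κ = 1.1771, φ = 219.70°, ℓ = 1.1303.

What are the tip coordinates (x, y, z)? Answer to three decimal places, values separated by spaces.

θ = κ·ℓ = 1.1771 × 1.1303 = 1.33048 rad
ρ = (1 − cos θ)/κ = (1 − 0.23801)/1.1771 = 0.64734
z = sin θ / κ = 0.97126/1.1771 = 0.82513
x = ρ cos φ = 0.64734 × cos(219.70°) = -0.49806
y = ρ sin φ = 0.64734 × sin(219.70°) = -0.41350

-0.498 -0.414 0.825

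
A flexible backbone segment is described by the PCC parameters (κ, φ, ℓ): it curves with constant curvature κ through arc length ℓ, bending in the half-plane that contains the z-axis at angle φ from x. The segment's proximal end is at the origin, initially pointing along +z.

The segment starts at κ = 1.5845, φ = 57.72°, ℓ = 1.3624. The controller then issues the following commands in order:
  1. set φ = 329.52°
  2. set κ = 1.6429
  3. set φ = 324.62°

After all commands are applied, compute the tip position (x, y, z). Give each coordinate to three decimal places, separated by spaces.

initial: κ=1.5845, φ=57.72°, ℓ=1.3624
cmd 1: set φ=329.52° → (κ,φ,ℓ)=(1.5845,329.52°,1.3624) → tip=(0.8456,-0.4977,0.5251)
cmd 2: set κ=1.6429 → (κ,φ,ℓ)=(1.6429,329.52°,1.3624) → tip=(0.8493,-0.4999,0.4780)
cmd 3: set φ=324.62° → (κ,φ,ℓ)=(1.6429,324.62°,1.3624) → tip=(0.8035,-0.5706,0.4780)

0.803 -0.571 0.478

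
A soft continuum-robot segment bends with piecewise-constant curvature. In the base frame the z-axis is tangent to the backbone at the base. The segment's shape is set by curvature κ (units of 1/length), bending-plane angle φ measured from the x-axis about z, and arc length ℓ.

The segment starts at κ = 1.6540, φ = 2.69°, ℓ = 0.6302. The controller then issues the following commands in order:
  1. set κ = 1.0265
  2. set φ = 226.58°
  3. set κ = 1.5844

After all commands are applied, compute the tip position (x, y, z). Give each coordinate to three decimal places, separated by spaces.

-0.199 -0.210 0.531

initial: κ=1.6540, φ=2.69°, ℓ=0.6302
cmd 1: set κ=1.0265 → (κ,φ,ℓ)=(1.0265,2.69°,0.6302) → tip=(0.1966,0.0092,0.5872)
cmd 2: set φ=226.58° → (κ,φ,ℓ)=(1.0265,226.58°,0.6302) → tip=(-0.1353,-0.1430,0.5872)
cmd 3: set κ=1.5844 → (κ,φ,ℓ)=(1.5844,226.58°,0.6302) → tip=(-0.1989,-0.2102,0.5306)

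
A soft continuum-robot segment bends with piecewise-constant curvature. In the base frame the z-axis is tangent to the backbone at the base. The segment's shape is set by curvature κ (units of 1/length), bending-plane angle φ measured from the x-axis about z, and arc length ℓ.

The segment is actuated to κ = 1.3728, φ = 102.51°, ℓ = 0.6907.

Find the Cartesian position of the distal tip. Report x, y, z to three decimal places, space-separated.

θ = κ·ℓ = 1.3728 × 0.6907 = 0.94819 rad
ρ = (1 − cos θ)/κ = (1 − 0.58315)/1.3728 = 0.30365
z = sin θ / κ = 0.81236/1.3728 = 0.59176
x = ρ cos φ = 0.30365 × cos(102.51°) = -0.06577
y = ρ sin φ = 0.30365 × sin(102.51°) = 0.29644

-0.066 0.296 0.592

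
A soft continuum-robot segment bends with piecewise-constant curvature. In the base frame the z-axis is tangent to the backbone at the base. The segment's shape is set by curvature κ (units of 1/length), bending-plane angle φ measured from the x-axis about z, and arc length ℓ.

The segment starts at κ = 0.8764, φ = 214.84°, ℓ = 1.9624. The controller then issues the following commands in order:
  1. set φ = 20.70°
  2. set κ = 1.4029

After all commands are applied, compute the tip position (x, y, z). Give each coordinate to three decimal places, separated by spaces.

initial: κ=0.8764, φ=214.84°, ℓ=1.9624
cmd 1: set φ=20.70° → (κ,φ,ℓ)=(0.8764,20.70°,1.9624) → tip=(1.2259,0.4632,1.1284)
cmd 2: set κ=1.4029 → (κ,φ,ℓ)=(1.4029,20.70°,1.9624) → tip=(1.2839,0.4851,0.2700)

1.284 0.485 0.270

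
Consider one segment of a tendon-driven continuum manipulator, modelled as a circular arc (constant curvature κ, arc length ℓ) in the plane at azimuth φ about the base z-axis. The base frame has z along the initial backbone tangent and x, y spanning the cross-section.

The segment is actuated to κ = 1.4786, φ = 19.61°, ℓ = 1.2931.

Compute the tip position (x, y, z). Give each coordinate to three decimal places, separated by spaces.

θ = κ·ℓ = 1.4786 × 1.2931 = 1.91198 rad
ρ = (1 − cos θ)/κ = (1 − -0.33460)/1.4786 = 0.90261
z = sin θ / κ = 0.94236/1.4786 = 0.63733
x = ρ cos φ = 0.90261 × cos(19.61°) = 0.85026
y = ρ sin φ = 0.90261 × sin(19.61°) = 0.30293

0.850 0.303 0.637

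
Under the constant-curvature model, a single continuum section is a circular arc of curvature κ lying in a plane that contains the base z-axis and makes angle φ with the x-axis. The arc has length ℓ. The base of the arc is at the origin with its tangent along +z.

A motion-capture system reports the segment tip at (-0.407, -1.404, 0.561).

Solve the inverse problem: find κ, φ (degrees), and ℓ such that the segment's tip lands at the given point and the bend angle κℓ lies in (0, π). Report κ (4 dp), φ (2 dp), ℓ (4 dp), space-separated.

ρ = √(x²+y²) = √(-0.407² + -1.404²) = 1.46180
φ = atan2(y, x) mod 360° = atan2(-1.404, -0.407) = 253.8339°
|p|² = ρ² + z² = 1.46180² + 0.561² = 2.45159
κ = 2ρ / |p|² = 2×1.46180 / 2.45159 = 1.19254
θ = 2·atan2(ρ, z) = 2·atan2(1.46180, 0.561) = 2.40871 rad
ℓ = θ/κ = 2.40871/1.19254 = 2.01982

1.1925 253.83 2.0198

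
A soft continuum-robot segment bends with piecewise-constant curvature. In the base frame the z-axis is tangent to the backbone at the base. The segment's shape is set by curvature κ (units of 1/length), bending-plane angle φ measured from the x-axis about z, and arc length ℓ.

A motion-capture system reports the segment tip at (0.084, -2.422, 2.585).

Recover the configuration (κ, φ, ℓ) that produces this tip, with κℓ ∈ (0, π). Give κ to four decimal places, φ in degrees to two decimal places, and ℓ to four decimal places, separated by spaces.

ρ = √(x²+y²) = √(0.084² + -2.422²) = 2.42346
φ = atan2(y, x) mod 360° = atan2(-2.422, 0.084) = 271.9863°
|p|² = ρ² + z² = 2.42346² + 2.585² = 12.55537
κ = 2ρ / |p|² = 2×2.42346 / 12.55537 = 0.38604
θ = 2·atan2(ρ, z) = 2·atan2(2.42346, 2.585) = 1.50631 rad
ℓ = θ/κ = 1.50631/0.38604 = 3.90192

0.3860 271.99 3.9019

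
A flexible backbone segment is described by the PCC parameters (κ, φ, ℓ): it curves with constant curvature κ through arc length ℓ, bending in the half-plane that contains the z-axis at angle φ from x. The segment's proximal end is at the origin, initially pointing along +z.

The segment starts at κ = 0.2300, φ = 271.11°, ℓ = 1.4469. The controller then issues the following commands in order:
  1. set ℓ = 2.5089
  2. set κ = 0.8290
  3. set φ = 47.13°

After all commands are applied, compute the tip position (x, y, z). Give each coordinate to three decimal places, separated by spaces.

1.221 1.315 1.053

initial: κ=0.2300, φ=271.11°, ℓ=1.4469
cmd 1: set ℓ=2.5089 → (κ,φ,ℓ)=(0.2300,271.11°,2.5089) → tip=(0.0136,-0.7039,2.3720)
cmd 2: set κ=0.8290 → (κ,φ,ℓ)=(0.8290,271.11°,2.5089) → tip=(0.0348,-1.7938,1.0533)
cmd 3: set φ=47.13° → (κ,φ,ℓ)=(0.8290,47.13°,2.5089) → tip=(1.2206,1.3150,1.0533)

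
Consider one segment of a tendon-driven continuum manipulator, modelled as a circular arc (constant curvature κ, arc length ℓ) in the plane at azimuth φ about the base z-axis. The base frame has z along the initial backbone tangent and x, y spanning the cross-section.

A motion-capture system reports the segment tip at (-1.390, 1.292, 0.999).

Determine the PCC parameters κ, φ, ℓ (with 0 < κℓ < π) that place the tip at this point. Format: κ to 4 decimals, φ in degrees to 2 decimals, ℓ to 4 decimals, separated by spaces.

0.8252 137.09 2.6326

ρ = √(x²+y²) = √(-1.390² + 1.292²) = 1.89773
φ = atan2(y, x) mod 360° = atan2(1.292, -1.390) = 137.0927°
|p|² = ρ² + z² = 1.89773² + 0.999² = 4.59936
κ = 2ρ / |p|² = 2×1.89773 / 4.59936 = 0.82521
θ = 2·atan2(ρ, z) = 2·atan2(1.89773, 0.999) = 2.17247 rad
ℓ = θ/κ = 2.17247/0.82521 = 2.63263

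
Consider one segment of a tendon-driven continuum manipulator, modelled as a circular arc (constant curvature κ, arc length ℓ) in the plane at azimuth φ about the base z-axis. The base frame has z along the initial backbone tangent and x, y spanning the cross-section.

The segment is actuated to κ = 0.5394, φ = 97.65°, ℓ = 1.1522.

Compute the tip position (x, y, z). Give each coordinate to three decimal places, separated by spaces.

θ = κ·ℓ = 0.5394 × 1.1522 = 0.62150 rad
ρ = (1 − cos θ)/κ = (1 − 0.81301)/0.5394 = 0.34667
z = sin θ / κ = 0.58225/0.5394 = 1.07944
x = ρ cos φ = 0.34667 × cos(97.65°) = -0.04615
y = ρ sin φ = 0.34667 × sin(97.65°) = 0.34358

-0.046 0.344 1.079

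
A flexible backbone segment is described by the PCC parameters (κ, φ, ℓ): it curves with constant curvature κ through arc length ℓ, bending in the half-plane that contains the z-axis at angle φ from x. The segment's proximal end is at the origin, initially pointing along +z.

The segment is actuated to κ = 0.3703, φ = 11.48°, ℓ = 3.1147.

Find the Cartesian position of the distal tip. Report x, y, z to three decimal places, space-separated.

θ = κ·ℓ = 0.3703 × 3.1147 = 1.15337 rad
ρ = (1 − cos θ)/κ = (1 − 0.40541)/0.3703 = 1.60571
z = sin θ / κ = 0.91414/0.3703 = 2.46864
x = ρ cos φ = 1.60571 × cos(11.48°) = 1.57359
y = ρ sin φ = 1.60571 × sin(11.48°) = 0.31958

1.574 0.320 2.469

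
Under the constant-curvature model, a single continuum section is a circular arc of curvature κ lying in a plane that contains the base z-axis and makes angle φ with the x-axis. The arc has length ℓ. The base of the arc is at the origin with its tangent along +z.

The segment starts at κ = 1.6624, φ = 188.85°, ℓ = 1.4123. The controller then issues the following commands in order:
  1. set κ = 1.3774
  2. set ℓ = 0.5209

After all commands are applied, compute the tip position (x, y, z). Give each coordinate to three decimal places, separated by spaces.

initial: κ=1.6624, φ=188.85°, ℓ=1.4123
cmd 1: set κ=1.3774 → (κ,φ,ℓ)=(1.3774,188.85°,1.4123) → tip=(-0.9798,-0.1526,0.6757)
cmd 2: set ℓ=0.5209 → (κ,φ,ℓ)=(1.3774,188.85°,0.5209) → tip=(-0.1769,-0.0275,0.4773)

-0.177 -0.028 0.477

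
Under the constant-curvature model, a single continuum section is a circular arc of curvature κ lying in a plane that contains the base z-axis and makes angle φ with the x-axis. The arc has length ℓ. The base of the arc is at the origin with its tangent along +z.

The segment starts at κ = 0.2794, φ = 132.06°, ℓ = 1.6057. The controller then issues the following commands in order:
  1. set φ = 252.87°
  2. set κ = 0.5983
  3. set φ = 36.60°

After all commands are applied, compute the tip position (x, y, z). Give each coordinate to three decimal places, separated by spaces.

initial: κ=0.2794, φ=132.06°, ℓ=1.6057
cmd 1: set φ=252.87° → (κ,φ,ℓ)=(0.2794,252.87°,1.6057) → tip=(-0.1043,-0.3385,1.5524)
cmd 2: set κ=0.5983 → (κ,φ,ℓ)=(0.5983,252.87°,1.6057) → tip=(-0.2102,-0.6821,1.3699)
cmd 3: set φ=36.60° → (κ,φ,ℓ)=(0.5983,36.60°,1.6057) → tip=(0.5730,0.4256,1.3699)

0.573 0.426 1.370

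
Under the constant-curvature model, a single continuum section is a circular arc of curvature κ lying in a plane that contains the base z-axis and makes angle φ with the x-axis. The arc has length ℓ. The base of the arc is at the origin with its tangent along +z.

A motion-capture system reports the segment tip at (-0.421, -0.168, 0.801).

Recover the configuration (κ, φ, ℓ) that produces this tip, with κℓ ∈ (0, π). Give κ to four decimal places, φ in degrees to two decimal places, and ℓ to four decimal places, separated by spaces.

1.0702 201.75 0.9623

ρ = √(x²+y²) = √(-0.421² + -0.168²) = 0.45328
φ = atan2(y, x) mod 360° = atan2(-0.168, -0.421) = 201.7545°
|p|² = ρ² + z² = 0.45328² + 0.801² = 0.84707
κ = 2ρ / |p|² = 2×0.45328 / 0.84707 = 1.07024
θ = 2·atan2(ρ, z) = 2·atan2(0.45328, 0.801) = 1.02993 rad
ℓ = θ/κ = 1.02993/1.07024 = 0.96233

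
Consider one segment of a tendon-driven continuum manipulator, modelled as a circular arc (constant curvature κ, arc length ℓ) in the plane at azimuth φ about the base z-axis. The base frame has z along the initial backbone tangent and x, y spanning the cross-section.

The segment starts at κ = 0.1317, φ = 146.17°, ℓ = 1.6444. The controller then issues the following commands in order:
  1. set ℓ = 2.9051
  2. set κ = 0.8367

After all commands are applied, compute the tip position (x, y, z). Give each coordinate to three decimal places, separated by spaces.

-1.745 1.170 0.780

initial: κ=0.1317, φ=146.17°, ℓ=1.6444
cmd 1: set ℓ=2.9051 → (κ,φ,ℓ)=(0.1317,146.17°,2.9051) → tip=(-0.4561,0.3056,2.8347)
cmd 2: set κ=0.8367 → (κ,φ,ℓ)=(0.8367,146.17°,2.9051) → tip=(-1.7452,1.1696,0.7799)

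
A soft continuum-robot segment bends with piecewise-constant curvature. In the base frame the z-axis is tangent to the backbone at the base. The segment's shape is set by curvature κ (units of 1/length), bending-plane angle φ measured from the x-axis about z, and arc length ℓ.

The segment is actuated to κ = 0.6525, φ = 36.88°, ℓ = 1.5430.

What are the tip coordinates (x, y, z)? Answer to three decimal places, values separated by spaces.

θ = κ·ℓ = 0.6525 × 1.5430 = 1.00681 rad
ρ = (1 − cos θ)/κ = (1 − 0.53456)/0.6525 = 0.71332
z = sin θ / κ = 0.84513/0.6525 = 1.29522
x = ρ cos φ = 0.71332 × cos(36.88°) = 0.57058
y = ρ sin φ = 0.71332 × sin(36.88°) = 0.42809

0.571 0.428 1.295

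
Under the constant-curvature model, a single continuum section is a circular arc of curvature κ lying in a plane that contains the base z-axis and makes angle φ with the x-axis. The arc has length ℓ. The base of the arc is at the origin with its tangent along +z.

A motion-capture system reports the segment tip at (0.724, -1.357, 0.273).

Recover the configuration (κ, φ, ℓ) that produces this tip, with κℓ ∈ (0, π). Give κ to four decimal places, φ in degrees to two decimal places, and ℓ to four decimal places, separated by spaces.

ρ = √(x²+y²) = √(0.724² + -1.357²) = 1.53806
φ = atan2(y, x) mod 360° = atan2(-1.357, 0.724) = 298.0813°
|p|² = ρ² + z² = 1.53806² + 0.273² = 2.44015
κ = 2ρ / |p|² = 2×1.53806 / 2.44015 = 1.26062
θ = 2·atan2(ρ, z) = 2·atan2(1.53806, 0.273) = 2.79026 rad
ℓ = θ/κ = 2.79026/1.26062 = 2.21339

1.2606 298.08 2.2134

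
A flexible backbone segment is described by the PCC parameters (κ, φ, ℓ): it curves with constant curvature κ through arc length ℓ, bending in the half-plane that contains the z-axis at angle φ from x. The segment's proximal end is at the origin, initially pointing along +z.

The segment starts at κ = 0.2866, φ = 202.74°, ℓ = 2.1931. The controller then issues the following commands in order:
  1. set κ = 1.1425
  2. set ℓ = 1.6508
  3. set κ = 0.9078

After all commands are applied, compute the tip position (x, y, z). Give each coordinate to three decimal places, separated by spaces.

-0.943 -0.395 1.099

initial: κ=0.2866, φ=202.74°, ℓ=2.1931
cmd 1: set κ=1.1425 → (κ,φ,ℓ)=(1.1425,202.74°,2.1931) → tip=(-1.4567,-0.6105,0.5199)
cmd 2: set ℓ=1.6508 → (κ,φ,ℓ)=(1.1425,202.74°,1.6508) → tip=(-1.0575,-0.4432,0.8321)
cmd 3: set κ=0.9078 → (κ,φ,ℓ)=(0.9078,202.74°,1.6508) → tip=(-0.9427,-0.3951,1.0987)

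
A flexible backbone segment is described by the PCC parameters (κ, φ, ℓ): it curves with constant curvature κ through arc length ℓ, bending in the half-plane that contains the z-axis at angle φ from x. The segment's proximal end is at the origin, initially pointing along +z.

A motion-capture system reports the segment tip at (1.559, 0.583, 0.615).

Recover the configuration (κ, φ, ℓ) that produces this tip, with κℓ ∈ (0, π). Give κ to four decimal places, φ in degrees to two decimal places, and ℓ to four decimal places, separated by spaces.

1.0573 20.50 2.3019

ρ = √(x²+y²) = √(1.559² + 0.583²) = 1.66444
φ = atan2(y, x) mod 360° = atan2(0.583, 1.559) = 20.5037°
|p|² = ρ² + z² = 1.66444² + 0.615² = 3.14860
κ = 2ρ / |p|² = 2×1.66444 / 3.14860 = 1.05726
θ = 2·atan2(ρ, z) = 2·atan2(1.66444, 0.615) = 2.43372 rad
ℓ = θ/κ = 2.43372/1.05726 = 2.30192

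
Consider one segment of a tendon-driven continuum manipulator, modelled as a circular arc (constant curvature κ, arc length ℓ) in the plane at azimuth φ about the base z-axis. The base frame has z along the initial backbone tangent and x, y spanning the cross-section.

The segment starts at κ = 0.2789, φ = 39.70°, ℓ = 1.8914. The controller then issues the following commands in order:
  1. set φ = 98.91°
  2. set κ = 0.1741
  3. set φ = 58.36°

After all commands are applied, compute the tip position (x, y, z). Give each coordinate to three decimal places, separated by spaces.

0.162 0.263 1.857

initial: κ=0.2789, φ=39.70°, ℓ=1.8914
cmd 1: set φ=98.91° → (κ,φ,ℓ)=(0.2789,98.91°,1.8914) → tip=(-0.0755,0.4815,1.8049)
cmd 2: set κ=0.1741 → (κ,φ,ℓ)=(0.1741,98.91°,1.8914) → tip=(-0.0478,0.3049,1.8574)
cmd 3: set φ=58.36° → (κ,φ,ℓ)=(0.1741,58.36°,1.8914) → tip=(0.1619,0.2627,1.8574)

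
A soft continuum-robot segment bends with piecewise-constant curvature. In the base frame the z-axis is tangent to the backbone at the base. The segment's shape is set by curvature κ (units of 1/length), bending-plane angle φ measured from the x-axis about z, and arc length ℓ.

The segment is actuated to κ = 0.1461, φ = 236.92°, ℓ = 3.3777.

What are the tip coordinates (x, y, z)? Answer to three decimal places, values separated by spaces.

θ = κ·ℓ = 0.1461 × 3.3777 = 0.49348 rad
ρ = (1 − cos θ)/κ = (1 − 0.88069)/0.1461 = 0.81664
z = sin θ / κ = 0.47370/0.1461 = 3.24227
x = ρ cos φ = 0.81664 × cos(236.92°) = -0.44573
y = ρ sin φ = 0.81664 × sin(236.92°) = -0.68427

-0.446 -0.684 3.242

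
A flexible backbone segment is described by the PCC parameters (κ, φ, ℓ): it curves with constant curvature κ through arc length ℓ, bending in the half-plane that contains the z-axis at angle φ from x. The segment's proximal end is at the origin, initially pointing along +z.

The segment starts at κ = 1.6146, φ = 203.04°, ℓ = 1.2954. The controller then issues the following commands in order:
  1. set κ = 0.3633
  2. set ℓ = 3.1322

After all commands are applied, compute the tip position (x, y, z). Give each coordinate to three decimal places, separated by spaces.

-1.470 -0.625 2.499

initial: κ=1.6146, φ=203.04°, ℓ=1.2954
cmd 1: set κ=0.3633 → (κ,φ,ℓ)=(0.3633,203.04°,1.2954) → tip=(-0.2754,-0.1171,1.2481)
cmd 2: set ℓ=3.1322 → (κ,φ,ℓ)=(0.3633,203.04°,3.1322) → tip=(-1.4705,-0.6254,2.4987)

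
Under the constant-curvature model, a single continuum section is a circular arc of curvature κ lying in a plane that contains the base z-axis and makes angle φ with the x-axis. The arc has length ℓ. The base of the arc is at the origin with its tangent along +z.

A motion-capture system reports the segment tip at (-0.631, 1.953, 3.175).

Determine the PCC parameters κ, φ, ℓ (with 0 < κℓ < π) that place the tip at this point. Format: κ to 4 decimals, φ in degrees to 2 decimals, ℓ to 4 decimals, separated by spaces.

ρ = √(x²+y²) = √(-0.631² + 1.953²) = 2.05241
φ = atan2(y, x) mod 360° = atan2(1.953, -0.631) = 107.9053°
|p|² = ρ² + z² = 2.05241² + 3.175² = 14.29299
κ = 2ρ / |p|² = 2×2.05241 / 14.29299 = 0.28719
θ = 2·atan2(ρ, z) = 2·atan2(2.05241, 3.175) = 1.14772 rad
ℓ = θ/κ = 1.14772/0.28719 = 3.99637

0.2872 107.91 3.9964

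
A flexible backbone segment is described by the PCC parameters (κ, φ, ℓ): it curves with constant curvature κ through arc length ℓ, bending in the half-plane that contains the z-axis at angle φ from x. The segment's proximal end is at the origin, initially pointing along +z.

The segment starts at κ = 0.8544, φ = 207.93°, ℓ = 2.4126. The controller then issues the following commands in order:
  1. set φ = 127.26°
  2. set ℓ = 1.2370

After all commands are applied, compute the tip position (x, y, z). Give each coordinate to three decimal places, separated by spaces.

-0.360 0.474 1.019

initial: κ=0.8544, φ=207.93°, ℓ=2.4126
cmd 1: set φ=127.26° → (κ,φ,ℓ)=(0.8544,127.26°,2.4126) → tip=(-1.0424,1.3704,1.0324)
cmd 2: set ℓ=1.2370 → (κ,φ,ℓ)=(0.8544,127.26°,1.2370) → tip=(-0.3603,0.4736,1.0192)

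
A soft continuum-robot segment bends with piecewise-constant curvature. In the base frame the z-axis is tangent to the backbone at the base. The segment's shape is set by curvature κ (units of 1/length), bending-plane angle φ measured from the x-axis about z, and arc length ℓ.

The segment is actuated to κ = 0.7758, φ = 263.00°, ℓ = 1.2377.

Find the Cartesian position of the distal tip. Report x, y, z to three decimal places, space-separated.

-0.067 -0.546 1.056

θ = κ·ℓ = 0.7758 × 1.2377 = 0.96021 rad
ρ = (1 − cos θ)/κ = (1 − 0.57335)/0.7758 = 0.54995
z = sin θ / κ = 0.81931/0.7758 = 1.05608
x = ρ cos φ = 0.54995 × cos(263.00°) = -0.06702
y = ρ sin φ = 0.54995 × sin(263.00°) = -0.54585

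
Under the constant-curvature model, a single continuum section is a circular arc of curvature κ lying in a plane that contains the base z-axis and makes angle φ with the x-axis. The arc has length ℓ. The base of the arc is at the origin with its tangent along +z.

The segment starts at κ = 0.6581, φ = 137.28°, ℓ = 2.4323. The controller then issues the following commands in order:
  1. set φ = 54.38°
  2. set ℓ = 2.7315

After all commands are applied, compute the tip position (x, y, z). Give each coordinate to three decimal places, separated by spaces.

initial: κ=0.6581, φ=137.28°, ℓ=2.4323
cmd 1: set φ=54.38° → (κ,φ,ℓ)=(0.6581,54.38°,2.4323) → tip=(0.9114,1.2721,1.5188)
cmd 2: set ℓ=2.7315 → (κ,φ,ℓ)=(0.6581,54.38°,2.7315) → tip=(1.0840,1.5130,1.4806)

1.084 1.513 1.481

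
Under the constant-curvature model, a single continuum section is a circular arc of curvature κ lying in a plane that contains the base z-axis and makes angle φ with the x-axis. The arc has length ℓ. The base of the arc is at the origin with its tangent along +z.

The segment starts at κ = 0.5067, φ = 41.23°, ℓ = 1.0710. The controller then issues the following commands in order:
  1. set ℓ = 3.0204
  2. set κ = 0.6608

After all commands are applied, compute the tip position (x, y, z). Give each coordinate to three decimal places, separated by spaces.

1.607 1.409 1.379

initial: κ=0.5067, φ=41.23°, ℓ=1.0710
cmd 1: set ℓ=3.0204 → (κ,φ,ℓ)=(0.5067,41.23°,3.0204) → tip=(1.4244,1.2483,1.9719)
cmd 2: set κ=0.6608 → (κ,φ,ℓ)=(0.6608,41.23°,3.0204) → tip=(1.6075,1.4087,1.3786)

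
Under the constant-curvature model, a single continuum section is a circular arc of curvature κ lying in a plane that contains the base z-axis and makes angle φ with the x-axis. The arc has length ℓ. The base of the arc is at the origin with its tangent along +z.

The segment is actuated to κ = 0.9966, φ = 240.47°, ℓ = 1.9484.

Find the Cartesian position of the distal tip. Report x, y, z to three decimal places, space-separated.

θ = κ·ℓ = 0.9966 × 1.9484 = 1.94178 rad
ρ = (1 − cos θ)/κ = (1 − -0.36253)/0.9966 = 1.36718
z = sin θ / κ = 0.93197/0.9966 = 0.93515
x = ρ cos φ = 1.36718 × cos(240.47°) = -0.67385
y = ρ sin φ = 1.36718 × sin(240.47°) = -1.18958

-0.674 -1.190 0.935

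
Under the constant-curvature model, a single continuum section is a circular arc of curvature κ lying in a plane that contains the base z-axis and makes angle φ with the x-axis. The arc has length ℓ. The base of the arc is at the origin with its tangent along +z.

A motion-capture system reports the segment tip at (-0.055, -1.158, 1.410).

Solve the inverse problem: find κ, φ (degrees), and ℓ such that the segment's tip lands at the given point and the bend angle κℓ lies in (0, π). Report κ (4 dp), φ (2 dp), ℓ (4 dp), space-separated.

ρ = √(x²+y²) = √(-0.055² + -1.158²) = 1.15931
φ = atan2(y, x) mod 360° = atan2(-1.158, -0.055) = 267.2807°
|p|² = ρ² + z² = 1.15931² + 1.410² = 3.33209
κ = 2ρ / |p|² = 2×1.15931 / 3.33209 = 0.69584
θ = 2·atan2(ρ, z) = 2·atan2(1.15931, 1.410) = 1.37627 rad
ℓ = θ/κ = 1.37627/0.69584 = 1.97784

0.6958 267.28 1.9778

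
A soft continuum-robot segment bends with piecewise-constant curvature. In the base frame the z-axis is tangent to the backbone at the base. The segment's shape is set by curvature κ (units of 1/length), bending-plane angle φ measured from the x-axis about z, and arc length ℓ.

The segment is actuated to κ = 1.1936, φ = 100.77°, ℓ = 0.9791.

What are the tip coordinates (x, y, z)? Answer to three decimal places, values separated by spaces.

-0.095 0.501 0.771

θ = κ·ℓ = 1.1936 × 0.9791 = 1.16865 rad
ρ = (1 − cos θ)/κ = (1 − 0.39139)/1.1936 = 0.50989
z = sin θ / κ = 0.92022/1.1936 = 0.77097
x = ρ cos φ = 0.50989 × cos(100.77°) = -0.09528
y = ρ sin φ = 0.50989 × sin(100.77°) = 0.50091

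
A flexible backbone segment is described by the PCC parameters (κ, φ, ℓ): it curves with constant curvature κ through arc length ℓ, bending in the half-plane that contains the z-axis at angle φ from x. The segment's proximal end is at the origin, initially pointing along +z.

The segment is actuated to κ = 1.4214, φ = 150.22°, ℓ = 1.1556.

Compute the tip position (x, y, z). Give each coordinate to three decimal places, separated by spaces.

θ = κ·ℓ = 1.4214 × 1.1556 = 1.64257 rad
ρ = (1 − cos θ)/κ = (1 − -0.07171)/1.4214 = 0.75398
z = sin θ / κ = 0.99743/1.4214 = 0.70172
x = ρ cos φ = 0.75398 × cos(150.22°) = -0.65441
y = ρ sin φ = 0.75398 × sin(150.22°) = 0.37448

-0.654 0.374 0.702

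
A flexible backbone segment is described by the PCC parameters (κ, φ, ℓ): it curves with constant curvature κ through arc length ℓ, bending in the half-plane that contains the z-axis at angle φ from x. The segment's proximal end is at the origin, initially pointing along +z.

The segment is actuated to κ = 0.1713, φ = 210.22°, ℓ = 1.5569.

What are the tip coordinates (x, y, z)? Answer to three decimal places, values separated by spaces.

θ = κ·ℓ = 0.1713 × 1.5569 = 0.26670 rad
ρ = (1 − cos θ)/κ = (1 − 0.96465)/0.1713 = 0.20638
z = sin θ / κ = 0.26355/0.1713 = 1.53851
x = ρ cos φ = 0.20638 × cos(210.22°) = -0.17834
y = ρ sin φ = 0.20638 × sin(210.22°) = -0.10388

-0.178 -0.104 1.539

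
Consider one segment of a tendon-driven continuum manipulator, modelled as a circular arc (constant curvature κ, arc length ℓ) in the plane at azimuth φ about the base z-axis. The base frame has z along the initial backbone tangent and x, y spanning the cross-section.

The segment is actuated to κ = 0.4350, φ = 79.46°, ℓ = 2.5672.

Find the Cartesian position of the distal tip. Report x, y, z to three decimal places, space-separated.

θ = κ·ℓ = 0.4350 × 2.5672 = 1.11673 rad
ρ = (1 − cos θ)/κ = (1 − 0.43862)/0.4350 = 1.29052
z = sin θ / κ = 0.89867/0.4350 = 2.06591
x = ρ cos φ = 1.29052 × cos(79.46°) = 0.23607
y = ρ sin φ = 1.29052 × sin(79.46°) = 1.26875

0.236 1.269 2.066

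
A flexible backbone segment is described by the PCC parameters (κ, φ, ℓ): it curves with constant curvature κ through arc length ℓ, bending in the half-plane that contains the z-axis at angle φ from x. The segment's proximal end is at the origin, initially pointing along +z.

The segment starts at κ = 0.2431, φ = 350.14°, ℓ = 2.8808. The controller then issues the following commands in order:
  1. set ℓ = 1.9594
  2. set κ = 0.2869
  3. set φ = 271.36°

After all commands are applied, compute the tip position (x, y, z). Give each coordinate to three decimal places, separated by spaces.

0.013 -0.536 1.858

initial: κ=0.2431, φ=350.14°, ℓ=2.8808
cmd 1: set ℓ=1.9594 → (κ,φ,ℓ)=(0.2431,350.14°,1.9594) → tip=(0.4511,-0.0784,1.8861)
cmd 2: set κ=0.2869 → (κ,φ,ℓ)=(0.2869,350.14°,1.9594) → tip=(0.5285,-0.0919,1.8578)
cmd 3: set φ=271.36° → (κ,φ,ℓ)=(0.2869,271.36°,1.9594) → tip=(0.0127,-0.5362,1.8578)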